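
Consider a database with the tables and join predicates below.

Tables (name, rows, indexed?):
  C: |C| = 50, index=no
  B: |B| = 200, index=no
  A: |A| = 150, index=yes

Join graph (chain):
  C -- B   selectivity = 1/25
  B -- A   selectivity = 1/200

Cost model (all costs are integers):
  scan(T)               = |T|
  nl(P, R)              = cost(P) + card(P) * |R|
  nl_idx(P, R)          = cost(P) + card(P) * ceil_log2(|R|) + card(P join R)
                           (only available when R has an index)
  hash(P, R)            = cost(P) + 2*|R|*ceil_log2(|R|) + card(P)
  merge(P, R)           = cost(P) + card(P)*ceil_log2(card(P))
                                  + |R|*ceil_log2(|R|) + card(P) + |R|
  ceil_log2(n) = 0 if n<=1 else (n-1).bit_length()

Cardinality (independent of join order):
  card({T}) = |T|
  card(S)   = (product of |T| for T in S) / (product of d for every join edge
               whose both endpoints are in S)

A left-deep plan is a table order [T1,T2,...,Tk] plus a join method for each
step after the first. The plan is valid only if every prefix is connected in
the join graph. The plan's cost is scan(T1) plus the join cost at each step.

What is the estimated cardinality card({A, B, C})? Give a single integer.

300

Tables in S: A(150), B(200), C(50)
Edges inside S: C-B(d=25), B-A(d=200)
numerator = 150 * 200 * 50 = 1500000
denominator = 25 * 200 = 5000
card(S) = 1500000 / 5000 = 300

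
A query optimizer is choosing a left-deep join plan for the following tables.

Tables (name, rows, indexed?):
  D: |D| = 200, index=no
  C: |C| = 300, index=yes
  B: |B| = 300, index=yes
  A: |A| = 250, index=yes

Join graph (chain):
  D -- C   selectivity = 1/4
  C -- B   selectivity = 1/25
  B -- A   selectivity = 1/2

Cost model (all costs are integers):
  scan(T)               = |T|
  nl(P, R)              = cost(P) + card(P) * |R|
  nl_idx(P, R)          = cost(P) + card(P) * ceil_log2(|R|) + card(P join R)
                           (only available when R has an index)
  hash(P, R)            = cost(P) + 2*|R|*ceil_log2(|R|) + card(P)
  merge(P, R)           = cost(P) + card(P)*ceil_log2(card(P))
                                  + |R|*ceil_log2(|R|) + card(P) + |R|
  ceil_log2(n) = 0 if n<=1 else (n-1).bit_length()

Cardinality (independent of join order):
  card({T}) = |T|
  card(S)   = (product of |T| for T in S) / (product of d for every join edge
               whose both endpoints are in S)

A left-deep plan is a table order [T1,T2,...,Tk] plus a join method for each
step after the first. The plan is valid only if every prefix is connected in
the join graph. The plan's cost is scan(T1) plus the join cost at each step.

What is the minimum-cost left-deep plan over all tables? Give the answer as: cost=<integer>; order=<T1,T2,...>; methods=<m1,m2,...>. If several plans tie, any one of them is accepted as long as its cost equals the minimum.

Selinger DP (subsets sized 1..n):
  {D}: scan cost=200, card=200
  {C}: scan cost=300, card=300
  {B}: scan cost=300, card=300
  {A}: scan cost=250, card=250
  {CD}: card=15000; try (D,hash)→3800, (C,merge)→5000, (D,merge)→5100, (C,hash)→5800, (C,nl_idx)→17000, (C,nl)→60200 …(+1); best=3800 via (D,hash)
  {BC}: card=3600; try (C,hash)→6000, (B,hash)→6000, (C,merge)→6300, (B,merge)→6300, (C,nl_idx)→6600, (B,nl_idx)→6600 …(+2); best=6000 via (C,hash)
  {AB}: card=37500; try (A,hash)→4600, (B,merge)→5500, (A,merge)→5550, (B,hash)→5900, (B,nl_idx)→40000, (A,nl_idx)→40200 …(+2); best=4600 via (A,hash)
  {BCD}: card=180000; try (D,hash)→12800, (B,hash)→24200, (D,merge)→54600, (B,merge)→231800, (B,nl_idx)→318800, (D,nl)→726000 …(+1); best=12800 via (D,hash)
  {ABC}: card=450000; try (A,hash)→13600, (C,hash)→47500, (A,merge)→55050, (A,nl_idx)→484800, (C,merge)→645100, (C,nl_idx)→792100 …(+2); best=13600 via (A,hash)
  {ABCD}: card=22500000; try (A,hash)→196800, (D,hash)→466800, (A,merge)→3435050, (D,merge)→9015400, (A,nl_idx)→23952800, (A,nl)→45012800 …(+1); best=196800 via (A,hash)

cost=196800; order=B,C,D,A; methods=hash,hash,hash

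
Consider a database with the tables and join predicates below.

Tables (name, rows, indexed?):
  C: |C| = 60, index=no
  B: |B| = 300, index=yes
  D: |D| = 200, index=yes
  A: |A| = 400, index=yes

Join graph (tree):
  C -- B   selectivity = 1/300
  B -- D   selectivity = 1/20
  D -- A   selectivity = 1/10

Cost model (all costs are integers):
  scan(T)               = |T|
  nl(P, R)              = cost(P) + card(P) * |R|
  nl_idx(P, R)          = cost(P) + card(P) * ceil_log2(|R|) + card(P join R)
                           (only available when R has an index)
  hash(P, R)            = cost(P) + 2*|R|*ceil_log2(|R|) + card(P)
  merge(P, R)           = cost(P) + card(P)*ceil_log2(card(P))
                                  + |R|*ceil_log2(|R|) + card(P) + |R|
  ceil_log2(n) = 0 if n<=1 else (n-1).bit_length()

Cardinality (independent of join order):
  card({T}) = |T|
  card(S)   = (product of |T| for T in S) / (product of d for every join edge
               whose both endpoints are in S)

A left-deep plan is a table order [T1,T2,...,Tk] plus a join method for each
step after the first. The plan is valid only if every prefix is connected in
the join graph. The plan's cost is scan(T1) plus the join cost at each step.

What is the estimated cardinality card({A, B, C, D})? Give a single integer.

Tables in S: A(400), B(300), C(60), D(200)
Edges inside S: C-B(d=300), B-D(d=20), D-A(d=10)
numerator = 400 * 300 * 60 * 200 = 1440000000
denominator = 300 * 20 * 10 = 60000
card(S) = 1440000000 / 60000 = 24000

24000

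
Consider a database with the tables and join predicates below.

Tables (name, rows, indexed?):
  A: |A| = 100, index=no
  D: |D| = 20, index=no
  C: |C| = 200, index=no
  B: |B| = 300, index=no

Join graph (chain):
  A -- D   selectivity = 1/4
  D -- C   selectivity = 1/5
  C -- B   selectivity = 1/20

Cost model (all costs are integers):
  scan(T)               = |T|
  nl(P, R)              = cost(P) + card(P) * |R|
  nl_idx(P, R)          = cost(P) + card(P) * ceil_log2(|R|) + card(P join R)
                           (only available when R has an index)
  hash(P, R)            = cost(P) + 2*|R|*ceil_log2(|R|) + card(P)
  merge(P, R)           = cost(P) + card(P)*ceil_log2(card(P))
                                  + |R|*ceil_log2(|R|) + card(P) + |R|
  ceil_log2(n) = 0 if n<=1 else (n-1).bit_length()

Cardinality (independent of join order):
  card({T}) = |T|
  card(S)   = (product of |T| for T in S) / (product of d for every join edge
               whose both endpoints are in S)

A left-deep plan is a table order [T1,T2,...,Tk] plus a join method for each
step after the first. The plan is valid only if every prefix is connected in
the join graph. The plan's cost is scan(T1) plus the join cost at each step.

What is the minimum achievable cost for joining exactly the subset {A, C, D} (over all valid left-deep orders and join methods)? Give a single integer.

Selinger DP over subsets of {A,C,D}:
  {A}: scan cost=100, card=100
  {D}: scan cost=20, card=20
  {C}: scan cost=200, card=200
  {AD}: card=500; try (D,hash)→400, (A,merge)→940, (D,merge)→1020, (A,hash)→1440, (A,nl)→2020, (D,nl)→2100; best=400 via (D,hash)
  {CD}: card=800; try (D,hash)→600, (C,merge)→1940, (D,merge)→2120, (C,hash)→3240, (C,nl)→4020, (D,nl)→4200; best=600 via (D,hash)
  {ACD}: card=20000; try (A,hash)→2800, (C,hash)→4100, (C,merge)→7200, (A,merge)→10200, (A,nl)→80600, (C,nl)→100400; best=2800 via (A,hash)

2800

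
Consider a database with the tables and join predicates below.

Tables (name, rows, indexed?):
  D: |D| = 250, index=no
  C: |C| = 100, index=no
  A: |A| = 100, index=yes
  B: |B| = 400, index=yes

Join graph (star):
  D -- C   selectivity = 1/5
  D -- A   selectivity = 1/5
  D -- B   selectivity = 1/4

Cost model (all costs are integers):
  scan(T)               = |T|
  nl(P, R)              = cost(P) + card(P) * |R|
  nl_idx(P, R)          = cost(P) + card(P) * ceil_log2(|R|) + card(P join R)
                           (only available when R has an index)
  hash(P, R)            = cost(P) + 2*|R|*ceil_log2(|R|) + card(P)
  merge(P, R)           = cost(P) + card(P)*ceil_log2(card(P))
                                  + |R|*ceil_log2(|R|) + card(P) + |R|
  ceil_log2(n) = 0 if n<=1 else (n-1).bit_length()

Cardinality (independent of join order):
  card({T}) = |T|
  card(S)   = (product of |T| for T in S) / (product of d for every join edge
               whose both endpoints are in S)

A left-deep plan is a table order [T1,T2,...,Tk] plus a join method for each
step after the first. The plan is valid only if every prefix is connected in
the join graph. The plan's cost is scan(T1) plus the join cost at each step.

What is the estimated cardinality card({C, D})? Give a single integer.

Tables in S: C(100), D(250)
Edges inside S: D-C(d=5)
numerator = 100 * 250 = 25000
denominator = 5 = 5
card(S) = 25000 / 5 = 5000

5000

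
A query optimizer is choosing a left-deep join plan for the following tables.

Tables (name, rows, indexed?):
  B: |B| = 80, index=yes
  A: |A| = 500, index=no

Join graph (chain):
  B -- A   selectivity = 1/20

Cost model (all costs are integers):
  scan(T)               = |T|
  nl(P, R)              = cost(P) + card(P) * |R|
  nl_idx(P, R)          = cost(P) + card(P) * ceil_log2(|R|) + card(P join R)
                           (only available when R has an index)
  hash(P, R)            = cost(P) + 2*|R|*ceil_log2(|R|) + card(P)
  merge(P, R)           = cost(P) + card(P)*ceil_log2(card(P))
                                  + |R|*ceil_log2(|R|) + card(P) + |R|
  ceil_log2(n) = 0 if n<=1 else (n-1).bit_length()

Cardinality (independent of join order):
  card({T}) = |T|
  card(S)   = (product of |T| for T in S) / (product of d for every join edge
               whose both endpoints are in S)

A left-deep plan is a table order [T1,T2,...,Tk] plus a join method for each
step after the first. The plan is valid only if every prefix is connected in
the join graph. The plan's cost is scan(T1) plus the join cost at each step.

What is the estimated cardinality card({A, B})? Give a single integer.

2000

Tables in S: A(500), B(80)
Edges inside S: B-A(d=20)
numerator = 500 * 80 = 40000
denominator = 20 = 20
card(S) = 40000 / 20 = 2000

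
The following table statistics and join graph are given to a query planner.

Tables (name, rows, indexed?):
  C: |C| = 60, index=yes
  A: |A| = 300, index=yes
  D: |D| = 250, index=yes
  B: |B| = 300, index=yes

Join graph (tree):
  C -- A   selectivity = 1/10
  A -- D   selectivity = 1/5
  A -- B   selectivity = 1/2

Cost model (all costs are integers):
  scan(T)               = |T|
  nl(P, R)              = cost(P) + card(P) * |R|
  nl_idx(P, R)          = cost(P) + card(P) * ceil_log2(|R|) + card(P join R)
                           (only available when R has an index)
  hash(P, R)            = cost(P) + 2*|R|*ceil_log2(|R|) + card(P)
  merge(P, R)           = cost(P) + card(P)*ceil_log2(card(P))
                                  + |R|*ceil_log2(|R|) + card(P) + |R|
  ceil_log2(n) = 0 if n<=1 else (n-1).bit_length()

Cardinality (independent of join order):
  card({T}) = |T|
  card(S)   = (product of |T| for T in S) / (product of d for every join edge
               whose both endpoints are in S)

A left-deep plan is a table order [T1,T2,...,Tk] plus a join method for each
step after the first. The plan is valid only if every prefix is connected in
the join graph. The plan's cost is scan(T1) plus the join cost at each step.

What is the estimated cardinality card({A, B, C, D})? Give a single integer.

13500000

Tables in S: A(300), B(300), C(60), D(250)
Edges inside S: C-A(d=10), A-D(d=5), A-B(d=2)
numerator = 300 * 300 * 60 * 250 = 1350000000
denominator = 10 * 5 * 2 = 100
card(S) = 1350000000 / 100 = 13500000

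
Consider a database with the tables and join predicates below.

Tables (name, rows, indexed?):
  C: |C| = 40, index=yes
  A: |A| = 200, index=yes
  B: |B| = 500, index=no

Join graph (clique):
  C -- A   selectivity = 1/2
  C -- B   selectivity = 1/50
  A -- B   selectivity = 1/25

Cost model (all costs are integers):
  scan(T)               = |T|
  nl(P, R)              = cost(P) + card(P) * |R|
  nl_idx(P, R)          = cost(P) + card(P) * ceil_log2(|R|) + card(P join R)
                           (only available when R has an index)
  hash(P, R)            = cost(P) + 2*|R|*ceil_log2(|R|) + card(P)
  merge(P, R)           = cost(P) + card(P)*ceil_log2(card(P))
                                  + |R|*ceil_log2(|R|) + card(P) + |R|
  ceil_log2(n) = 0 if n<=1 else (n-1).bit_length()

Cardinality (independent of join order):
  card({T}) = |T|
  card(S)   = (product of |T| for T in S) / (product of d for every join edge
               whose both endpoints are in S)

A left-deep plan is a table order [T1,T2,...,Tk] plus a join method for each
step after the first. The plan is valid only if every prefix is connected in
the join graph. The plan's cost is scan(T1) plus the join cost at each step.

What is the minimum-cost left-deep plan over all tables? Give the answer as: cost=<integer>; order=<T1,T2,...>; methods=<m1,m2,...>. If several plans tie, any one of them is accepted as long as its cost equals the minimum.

Selinger DP (subsets sized 1..n):
  {C}: scan cost=40, card=40
  {A}: scan cost=200, card=200
  {B}: scan cost=500, card=500
  {AC}: card=4000; try (C,hash)→880, (A,merge)→2120, (C,merge)→2280, (A,hash)→3280, (A,nl_idx)→4360, (C,nl_idx)→5400 …(+2); best=880 via (C,hash)
  {BC}: card=400; try (C,hash)→1480, (C,nl_idx)→3900, (B,merge)→5320, (C,merge)→5780, (B,hash)→9080, (B,nl)→20040 …(+1); best=1480 via (C,hash)
  {AB}: card=4000; try (A,hash)→4200, (B,merge)→7000, (A,merge)→7300, (A,nl_idx)→8500, (B,hash)→9400, (B,nl)→100200 …(+1); best=4200 via (A,hash)
  {ABC}: card=1600; try (A,hash)→5080, (A,nl_idx)→6280, (A,merge)→7280, (C,hash)→8680, (B,hash)→13880, (C,nl_idx)→29800 …(+5); best=5080 via (A,hash)

cost=5080; order=B,C,A; methods=hash,hash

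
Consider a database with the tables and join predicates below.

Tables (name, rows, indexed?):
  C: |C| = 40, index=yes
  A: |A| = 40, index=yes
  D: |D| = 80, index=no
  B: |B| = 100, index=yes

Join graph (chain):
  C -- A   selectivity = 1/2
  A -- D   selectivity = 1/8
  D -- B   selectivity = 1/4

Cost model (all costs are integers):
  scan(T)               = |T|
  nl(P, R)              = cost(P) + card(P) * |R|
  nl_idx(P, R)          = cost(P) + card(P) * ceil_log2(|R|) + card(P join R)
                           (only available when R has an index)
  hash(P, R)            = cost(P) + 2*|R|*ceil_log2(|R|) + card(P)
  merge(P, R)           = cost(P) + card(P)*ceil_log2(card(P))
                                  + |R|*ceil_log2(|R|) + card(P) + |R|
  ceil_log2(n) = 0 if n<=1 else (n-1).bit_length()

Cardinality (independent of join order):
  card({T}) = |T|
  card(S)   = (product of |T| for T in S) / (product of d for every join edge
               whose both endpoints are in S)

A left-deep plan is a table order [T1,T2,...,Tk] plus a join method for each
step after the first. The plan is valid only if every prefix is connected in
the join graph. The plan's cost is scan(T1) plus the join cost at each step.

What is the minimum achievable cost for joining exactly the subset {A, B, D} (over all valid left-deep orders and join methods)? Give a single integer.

Selinger DP over subsets of {A,B,D}:
  {A}: scan cost=40, card=40
  {D}: scan cost=80, card=80
  {B}: scan cost=100, card=100
  {AD}: card=400; try (A,hash)→640, (D,merge)→960, (A,nl_idx)→960, (A,merge)→1000, (D,hash)→1200, (D,nl)→3240 …(+1); best=640 via (A,hash)
  {BD}: card=2000; try (D,hash)→1320, (B,merge)→1520, (D,merge)→1540, (B,hash)→1560, (B,nl_idx)→2640, (B,nl)→8080 …(+1); best=1320 via (D,hash)
  {ABD}: card=10000; try (B,hash)→2440, (A,hash)→3800, (B,merge)→5440, (B,nl_idx)→13440, (A,nl_idx)→23320, (A,merge)→25600 …(+2); best=2440 via (B,hash)

2440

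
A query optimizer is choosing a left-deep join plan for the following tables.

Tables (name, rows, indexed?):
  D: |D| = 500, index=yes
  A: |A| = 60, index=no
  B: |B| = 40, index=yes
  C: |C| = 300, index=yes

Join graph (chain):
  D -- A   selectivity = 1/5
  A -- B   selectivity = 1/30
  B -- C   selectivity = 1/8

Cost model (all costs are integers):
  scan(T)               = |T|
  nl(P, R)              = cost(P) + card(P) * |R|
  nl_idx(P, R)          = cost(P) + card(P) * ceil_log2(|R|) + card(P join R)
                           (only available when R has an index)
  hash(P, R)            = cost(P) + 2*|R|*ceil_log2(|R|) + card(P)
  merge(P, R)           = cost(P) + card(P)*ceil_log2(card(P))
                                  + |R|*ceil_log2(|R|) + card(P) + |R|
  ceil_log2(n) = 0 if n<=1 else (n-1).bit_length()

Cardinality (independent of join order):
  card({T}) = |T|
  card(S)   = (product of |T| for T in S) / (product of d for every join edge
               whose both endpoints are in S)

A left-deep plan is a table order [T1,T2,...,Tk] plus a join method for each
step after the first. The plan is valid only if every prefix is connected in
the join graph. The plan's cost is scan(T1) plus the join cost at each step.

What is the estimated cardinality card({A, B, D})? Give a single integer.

8000

Tables in S: A(60), B(40), D(500)
Edges inside S: D-A(d=5), A-B(d=30)
numerator = 60 * 40 * 500 = 1200000
denominator = 5 * 30 = 150
card(S) = 1200000 / 150 = 8000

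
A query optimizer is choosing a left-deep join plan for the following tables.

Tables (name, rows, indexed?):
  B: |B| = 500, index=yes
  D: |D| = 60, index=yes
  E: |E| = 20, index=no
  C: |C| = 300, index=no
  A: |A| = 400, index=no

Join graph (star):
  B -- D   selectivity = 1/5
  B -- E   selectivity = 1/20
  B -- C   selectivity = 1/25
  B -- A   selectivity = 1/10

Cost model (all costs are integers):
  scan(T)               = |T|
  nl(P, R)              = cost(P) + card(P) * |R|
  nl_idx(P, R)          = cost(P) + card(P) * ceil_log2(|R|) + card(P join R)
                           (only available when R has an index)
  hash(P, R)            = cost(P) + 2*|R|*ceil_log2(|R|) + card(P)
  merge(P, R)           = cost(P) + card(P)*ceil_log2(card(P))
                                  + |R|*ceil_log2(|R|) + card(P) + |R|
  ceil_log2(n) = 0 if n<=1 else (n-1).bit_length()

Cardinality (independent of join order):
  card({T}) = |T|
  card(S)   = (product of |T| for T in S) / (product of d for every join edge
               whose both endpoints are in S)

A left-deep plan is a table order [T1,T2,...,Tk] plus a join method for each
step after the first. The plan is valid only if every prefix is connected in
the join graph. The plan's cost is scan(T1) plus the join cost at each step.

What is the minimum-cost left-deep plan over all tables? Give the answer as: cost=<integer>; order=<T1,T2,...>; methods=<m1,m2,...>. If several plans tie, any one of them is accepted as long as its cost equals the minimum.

cost=92520; order=E,B,C,D,A; methods=nl_idx,hash,hash,hash

Selinger DP (subsets sized 1..n):
  {B}: scan cost=500, card=500
  {D}: scan cost=60, card=60
  {E}: scan cost=20, card=20
  {C}: scan cost=300, card=300
  {A}: scan cost=400, card=400
  {BD}: card=6000; try (D,hash)→1720, (B,merge)→5480, (D,merge)→5920, (B,nl_idx)→6600, (B,hash)→9120, (D,nl_idx)→9500 …(+2); best=1720 via (D,hash)
  {BE}: card=500; try (B,nl_idx)→700, (E,hash)→1200, (B,merge)→5140, (E,merge)→5620, (B,hash)→9040, (B,nl)→10020 …(+1); best=700 via (B,nl_idx)
  {BC}: card=6000; try (C,hash)→6400, (B,merge)→8300, (C,merge)→8500, (B,nl_idx)→9000, (B,hash)→9600, (B,nl)→150300 …(+1); best=6400 via (C,hash)
  {AB}: card=20000; try (A,hash)→8200, (B,merge)→9400, (A,merge)→9500, (B,hash)→9800, (B,nl_idx)→24000, (B,nl)→200400 …(+1); best=8200 via (A,hash)
  {BDE}: card=6000; try (D,hash)→1920, (D,merge)→6120, (E,hash)→7920, (D,nl_idx)→9700, (D,nl)→30700, (E,merge)→85840 …(+1); best=1920 via (D,hash)
  {BCD}: card=72000; try (D,hash)→13120, (C,hash)→13120, (C,merge)→88720, (D,merge)→90820, (D,nl_idx)→114400, (D,nl)→366400 …(+1); best=13120 via (D,hash)
  {ABD}: card=240000; try (A,hash)→14920, (D,hash)→28920, (A,merge)→89720, (D,merge)→328620, (D,nl_idx)→368200, (D,nl)→1208200 …(+1); best=14920 via (A,hash)
  {BCE}: card=6000; try (C,hash)→6600, (C,merge)→8700, (E,hash)→12600, (E,merge)→90520, (E,nl)→126400, (C,nl)→150700; best=6600 via (C,hash)
  {ABE}: card=20000; try (A,hash)→8400, (A,merge)→9700, (E,hash)→28400, (A,nl)→200700, (E,merge)→328320, (E,nl)→408200; best=8400 via (A,hash)
  {ABC}: card=240000; try (A,hash)→19600, (C,hash)→33600, (A,merge)→94400, (C,merge)→331200, (A,nl)→2406400, (C,nl)→6008200; best=19600 via (A,hash)
  {BCDE}: card=72000; try (D,hash)→13320, (C,hash)→13320, (E,hash)→85320, (C,merge)→88920, (D,merge)→91020, (D,nl_idx)→114600 …(+4); best=13320 via (D,hash)
  {ABDE}: card=240000; try (A,hash)→15120, (D,hash)→29120, (A,merge)→89920, (E,hash)→255120, (D,merge)→328820, (D,nl_idx)→368400 …(+4); best=15120 via (A,hash)
  {ABCD}: card=2880000; try (A,hash)→92320, (D,hash)→260320, (C,hash)→260320, (A,merge)→1313120, (D,nl_idx)→4339600, (C,merge)→4577920 …(+4); best=92320 via (A,hash)
  {ABCE}: card=240000; try (A,hash)→19800, (C,hash)→33800, (A,merge)→94600, (E,hash)→259800, (C,merge)→331400, (A,nl)→2406600 …(+3); best=19800 via (A,hash)
  {ABCDE}: card=2880000; try (A,hash)→92520, (D,hash)→260520, (C,hash)→260520, (A,merge)→1313320, (E,hash)→2972520, (D,nl_idx)→4339800 …(+7); best=92520 via (A,hash)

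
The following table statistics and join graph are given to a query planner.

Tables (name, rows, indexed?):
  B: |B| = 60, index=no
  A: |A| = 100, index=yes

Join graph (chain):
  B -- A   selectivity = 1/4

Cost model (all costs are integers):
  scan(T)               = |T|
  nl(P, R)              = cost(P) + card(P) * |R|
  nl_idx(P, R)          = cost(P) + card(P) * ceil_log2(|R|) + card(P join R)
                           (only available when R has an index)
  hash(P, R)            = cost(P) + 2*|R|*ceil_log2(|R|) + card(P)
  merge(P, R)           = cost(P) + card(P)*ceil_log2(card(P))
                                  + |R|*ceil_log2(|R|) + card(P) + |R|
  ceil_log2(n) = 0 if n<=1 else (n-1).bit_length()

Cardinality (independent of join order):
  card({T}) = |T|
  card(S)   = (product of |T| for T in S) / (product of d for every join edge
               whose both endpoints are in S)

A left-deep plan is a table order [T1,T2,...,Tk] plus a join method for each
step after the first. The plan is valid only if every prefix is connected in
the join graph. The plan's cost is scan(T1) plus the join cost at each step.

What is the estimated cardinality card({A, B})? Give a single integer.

1500

Tables in S: A(100), B(60)
Edges inside S: B-A(d=4)
numerator = 100 * 60 = 6000
denominator = 4 = 4
card(S) = 6000 / 4 = 1500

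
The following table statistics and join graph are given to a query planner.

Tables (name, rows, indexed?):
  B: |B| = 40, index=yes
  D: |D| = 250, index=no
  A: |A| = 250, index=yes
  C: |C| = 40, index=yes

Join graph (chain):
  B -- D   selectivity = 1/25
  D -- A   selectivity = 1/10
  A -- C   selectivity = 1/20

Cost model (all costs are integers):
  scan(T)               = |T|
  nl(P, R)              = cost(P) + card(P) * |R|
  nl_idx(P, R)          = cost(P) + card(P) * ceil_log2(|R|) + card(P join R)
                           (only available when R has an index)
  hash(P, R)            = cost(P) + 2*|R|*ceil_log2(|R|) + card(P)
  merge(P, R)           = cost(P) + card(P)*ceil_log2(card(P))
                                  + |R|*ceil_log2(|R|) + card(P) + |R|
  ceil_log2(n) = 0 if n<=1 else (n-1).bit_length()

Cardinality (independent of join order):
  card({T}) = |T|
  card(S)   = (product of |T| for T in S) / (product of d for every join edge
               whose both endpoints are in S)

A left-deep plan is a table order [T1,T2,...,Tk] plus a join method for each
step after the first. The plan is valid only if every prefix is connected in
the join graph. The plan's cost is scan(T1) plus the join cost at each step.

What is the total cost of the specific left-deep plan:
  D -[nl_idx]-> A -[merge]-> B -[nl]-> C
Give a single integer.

496280

step 1: scan D: cost=250, card=250
step 2: join A via nl_idx
    card(P join A) = 250*250/(10) = 6250
    cost = 250 + 250*8 + 6250 = 8500
step 3: join B via merge
    card(P join B) = 6250*40/(25) = 10000
    cost = 8500 + 6250*13 + 40*6 + 6250 + 40 = 96280
step 4: join C via nl
    card(P join C) = 10000*40/(20) = 20000
    cost = 96280 + 10000*40 = 496280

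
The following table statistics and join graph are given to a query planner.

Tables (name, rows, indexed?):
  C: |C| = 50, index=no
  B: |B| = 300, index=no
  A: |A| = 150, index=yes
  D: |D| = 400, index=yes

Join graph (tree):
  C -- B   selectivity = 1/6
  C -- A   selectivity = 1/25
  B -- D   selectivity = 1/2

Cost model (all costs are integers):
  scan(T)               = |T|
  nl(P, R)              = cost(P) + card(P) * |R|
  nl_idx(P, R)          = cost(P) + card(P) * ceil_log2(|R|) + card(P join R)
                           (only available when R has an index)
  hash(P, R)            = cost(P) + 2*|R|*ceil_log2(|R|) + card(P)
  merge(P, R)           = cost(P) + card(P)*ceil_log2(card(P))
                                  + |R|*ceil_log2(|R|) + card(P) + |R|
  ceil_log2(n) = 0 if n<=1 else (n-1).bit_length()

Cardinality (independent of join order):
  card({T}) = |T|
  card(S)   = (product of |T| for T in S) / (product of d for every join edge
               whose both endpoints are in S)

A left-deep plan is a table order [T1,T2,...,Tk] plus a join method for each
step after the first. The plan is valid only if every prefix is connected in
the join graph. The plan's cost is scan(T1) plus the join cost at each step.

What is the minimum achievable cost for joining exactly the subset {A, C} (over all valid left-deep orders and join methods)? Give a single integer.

Selinger DP over subsets of {A,C}:
  {C}: scan cost=50, card=50
  {A}: scan cost=150, card=150
  {AC}: card=300; try (A,nl_idx)→750, (C,hash)→900, (A,merge)→1750, (C,merge)→1850, (A,hash)→2500, (A,nl)→7550 …(+1); best=750 via (A,nl_idx)

750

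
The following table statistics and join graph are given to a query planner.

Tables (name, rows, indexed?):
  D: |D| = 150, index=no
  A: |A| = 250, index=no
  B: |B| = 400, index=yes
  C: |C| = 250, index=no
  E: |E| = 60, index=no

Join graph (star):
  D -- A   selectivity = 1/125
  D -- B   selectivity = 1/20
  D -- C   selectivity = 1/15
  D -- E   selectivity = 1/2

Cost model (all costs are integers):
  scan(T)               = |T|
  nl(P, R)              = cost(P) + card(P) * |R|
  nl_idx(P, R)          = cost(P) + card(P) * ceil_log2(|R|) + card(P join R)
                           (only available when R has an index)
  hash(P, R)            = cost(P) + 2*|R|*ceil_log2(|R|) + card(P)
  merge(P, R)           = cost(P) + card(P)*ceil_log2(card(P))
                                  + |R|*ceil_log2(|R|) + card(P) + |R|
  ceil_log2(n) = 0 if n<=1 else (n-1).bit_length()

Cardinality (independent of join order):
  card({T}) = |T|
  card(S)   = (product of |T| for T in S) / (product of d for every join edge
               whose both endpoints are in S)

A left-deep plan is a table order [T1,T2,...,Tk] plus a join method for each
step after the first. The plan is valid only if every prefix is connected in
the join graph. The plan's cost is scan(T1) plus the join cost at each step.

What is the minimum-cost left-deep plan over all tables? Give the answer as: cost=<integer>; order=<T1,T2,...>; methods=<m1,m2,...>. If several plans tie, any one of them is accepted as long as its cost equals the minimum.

Selinger DP (subsets sized 1..n):
  {D}: scan cost=150, card=150
  {A}: scan cost=250, card=250
  {B}: scan cost=400, card=400
  {C}: scan cost=250, card=250
  {E}: scan cost=60, card=60
  {AD}: card=300; try (D,hash)→2900, (A,merge)→3750, (D,merge)→3850, (A,hash)→4300, (A,nl)→37650, (D,nl)→37750; best=2900 via (D,hash)
  {BD}: card=3000; try (D,hash)→3200, (B,nl_idx)→4500, (B,merge)→5500, (D,merge)→5750, (B,hash)→7500, (B,nl)→60150 …(+1); best=3200 via (D,hash)
  {CD}: card=2500; try (D,hash)→2900, (C,merge)→3750, (D,merge)→3850, (C,hash)→4300, (C,nl)→37650, (D,nl)→37750; best=2900 via (D,hash)
  {DE}: card=4500; try (E,hash)→1020, (D,merge)→1830, (E,merge)→1920, (D,hash)→2520, (D,nl)→9060, (E,nl)→9150; best=1020 via (E,hash)
  {ABD}: card=6000; try (B,merge)→9900, (A,hash)→10200, (B,hash)→10400, (B,nl_idx)→11600, (A,merge)→44450, (B,nl)→122900 …(+1); best=9900 via (B,merge)
  {ACD}: card=5000; try (C,hash)→7200, (C,merge)→8150, (A,hash)→9400, (A,merge)→37650, (C,nl)→77900, (A,nl)→627900; best=7200 via (C,hash)
  {ADE}: card=9000; try (E,hash)→3920, (E,merge)→6320, (A,hash)→9520, (E,nl)→20900, (A,merge)→66270, (A,nl)→1126020; best=3920 via (E,hash)
  {BCD}: card=50000; try (C,hash)→10200, (B,hash)→12600, (B,merge)→39400, (C,merge)→44450, (B,nl_idx)→75400, (C,nl)→753200 …(+1); best=10200 via (C,hash)
  {BDE}: card=90000; try (E,hash)→6920, (B,hash)→12720, (E,merge)→42620, (B,merge)→68020, (B,nl_idx)→131520, (E,nl)→183200 …(+1); best=6920 via (E,hash)
  {CDE}: card=75000; try (E,hash)→6120, (C,hash)→9520, (E,merge)→35820, (C,merge)→66270, (E,nl)→152900, (C,nl)→1126020; best=6120 via (E,hash)
  {ABCD}: card=100000; try (B,hash)→19400, (C,hash)→19900, (A,hash)→64200, (B,merge)→81200, (C,merge)→96150, (B,nl_idx)→152200 …(+4); best=19400 via (B,hash)
  {ABDE}: card=180000; try (E,hash)→16620, (B,hash)→20120, (E,merge)→94320, (A,hash)→100920, (B,merge)→142920, (B,nl_idx)→264920 …(+4); best=16620 via (E,hash)
  {ACDE}: card=150000; try (E,hash)→12920, (C,hash)→16920, (E,merge)→77620, (A,hash)→85120, (C,merge)→141170, (E,nl)→307200 …(+3); best=12920 via (E,hash)
  {BCDE}: card=1500000; try (E,hash)→60920, (B,hash)→88320, (C,hash)→100920, (E,merge)→860620, (B,merge)→1360120, (C,merge)→1629170 …(+4); best=60920 via (E,hash)
  {ABCDE}: card=3000000; try (E,hash)→120120, (B,hash)→170120, (C,hash)→200620, (A,hash)→1564920, (E,merge)→1819820, (B,merge)→2866920 …(+7); best=120120 via (E,hash)

cost=120120; order=A,D,C,B,E; methods=hash,hash,hash,hash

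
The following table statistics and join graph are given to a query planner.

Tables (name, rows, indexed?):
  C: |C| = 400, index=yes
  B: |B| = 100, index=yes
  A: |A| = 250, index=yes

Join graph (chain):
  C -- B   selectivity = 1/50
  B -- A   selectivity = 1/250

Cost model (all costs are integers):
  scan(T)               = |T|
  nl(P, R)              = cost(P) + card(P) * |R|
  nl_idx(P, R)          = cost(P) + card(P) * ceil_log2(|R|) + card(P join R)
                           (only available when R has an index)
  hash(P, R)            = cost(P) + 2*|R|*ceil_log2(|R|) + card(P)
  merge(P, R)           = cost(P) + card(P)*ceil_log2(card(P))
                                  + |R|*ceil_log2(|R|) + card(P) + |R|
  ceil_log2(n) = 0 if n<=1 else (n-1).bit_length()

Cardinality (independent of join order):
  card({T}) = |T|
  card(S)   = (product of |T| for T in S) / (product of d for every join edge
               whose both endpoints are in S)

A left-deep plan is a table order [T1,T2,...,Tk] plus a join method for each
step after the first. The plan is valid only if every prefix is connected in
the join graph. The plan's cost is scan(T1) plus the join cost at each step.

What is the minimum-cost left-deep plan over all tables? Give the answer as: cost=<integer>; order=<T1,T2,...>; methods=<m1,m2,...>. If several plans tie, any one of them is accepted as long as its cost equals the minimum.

cost=2700; order=B,A,C; methods=nl_idx,nl_idx

Selinger DP (subsets sized 1..n):
  {C}: scan cost=400, card=400
  {B}: scan cost=100, card=100
  {A}: scan cost=250, card=250
  {BC}: card=800; try (C,nl_idx)→1800, (B,hash)→2200, (B,nl_idx)→4000, (C,merge)→4900, (B,merge)→5200, (C,hash)→7400 …(+2); best=1800 via (C,nl_idx)
  {AB}: card=100; try (A,nl_idx)→1000, (B,hash)→1900, (B,nl_idx)→2100, (A,merge)→3150, (B,merge)→3300, (A,hash)→4200 …(+2); best=1000 via (A,nl_idx)
  {ABC}: card=800; try (C,nl_idx)→2700, (C,merge)→5800, (A,hash)→6600, (C,hash)→8300, (A,nl_idx)→9000, (A,merge)→12850 …(+2); best=2700 via (C,nl_idx)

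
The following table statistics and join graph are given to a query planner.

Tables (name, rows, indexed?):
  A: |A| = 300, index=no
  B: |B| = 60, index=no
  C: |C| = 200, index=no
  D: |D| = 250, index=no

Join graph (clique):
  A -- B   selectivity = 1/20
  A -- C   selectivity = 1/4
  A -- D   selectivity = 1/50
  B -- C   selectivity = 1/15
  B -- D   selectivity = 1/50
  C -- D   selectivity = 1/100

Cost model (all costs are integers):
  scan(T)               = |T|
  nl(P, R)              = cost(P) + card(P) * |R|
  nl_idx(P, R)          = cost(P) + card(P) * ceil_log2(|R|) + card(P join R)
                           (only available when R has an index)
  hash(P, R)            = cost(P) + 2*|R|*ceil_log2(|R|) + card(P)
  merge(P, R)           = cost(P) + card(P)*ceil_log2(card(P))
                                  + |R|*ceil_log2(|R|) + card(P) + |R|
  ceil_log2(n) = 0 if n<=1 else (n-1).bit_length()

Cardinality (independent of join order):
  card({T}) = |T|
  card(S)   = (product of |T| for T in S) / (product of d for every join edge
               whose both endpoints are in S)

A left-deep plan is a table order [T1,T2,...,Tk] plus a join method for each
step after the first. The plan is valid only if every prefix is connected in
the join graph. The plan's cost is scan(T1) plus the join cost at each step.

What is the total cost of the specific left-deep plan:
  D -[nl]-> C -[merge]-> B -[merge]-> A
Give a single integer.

step 1: scan D: cost=250, card=250
step 2: join C via nl
    card(P join C) = 250*200/(100) = 500
    cost = 250 + 250*200 = 50250
step 3: join B via merge
    card(P join B) = 500*60/(15*50) = 40
    cost = 50250 + 500*9 + 60*6 + 500 + 60 = 55670
step 4: join A via merge
    card(P join A) = 40*300/(20*4*50) = 3
    cost = 55670 + 40*6 + 300*9 + 40 + 300 = 58950

58950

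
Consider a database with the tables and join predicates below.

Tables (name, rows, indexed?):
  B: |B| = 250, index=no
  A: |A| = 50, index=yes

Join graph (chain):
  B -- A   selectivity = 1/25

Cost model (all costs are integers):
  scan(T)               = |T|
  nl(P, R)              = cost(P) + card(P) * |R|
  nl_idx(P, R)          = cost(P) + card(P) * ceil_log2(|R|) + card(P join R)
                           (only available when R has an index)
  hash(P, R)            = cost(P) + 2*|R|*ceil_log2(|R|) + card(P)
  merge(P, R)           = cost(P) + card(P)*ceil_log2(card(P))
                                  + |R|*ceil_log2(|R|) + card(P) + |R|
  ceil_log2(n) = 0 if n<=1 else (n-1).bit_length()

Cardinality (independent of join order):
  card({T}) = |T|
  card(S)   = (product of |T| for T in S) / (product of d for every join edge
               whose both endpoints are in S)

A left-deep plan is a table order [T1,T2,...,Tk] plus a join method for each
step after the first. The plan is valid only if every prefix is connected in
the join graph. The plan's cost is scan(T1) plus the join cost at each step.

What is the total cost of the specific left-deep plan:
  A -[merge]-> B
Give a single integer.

2650

step 1: scan A: cost=50, card=50
step 2: join B via merge
    card(P join B) = 50*250/(25) = 500
    cost = 50 + 50*6 + 250*8 + 50 + 250 = 2650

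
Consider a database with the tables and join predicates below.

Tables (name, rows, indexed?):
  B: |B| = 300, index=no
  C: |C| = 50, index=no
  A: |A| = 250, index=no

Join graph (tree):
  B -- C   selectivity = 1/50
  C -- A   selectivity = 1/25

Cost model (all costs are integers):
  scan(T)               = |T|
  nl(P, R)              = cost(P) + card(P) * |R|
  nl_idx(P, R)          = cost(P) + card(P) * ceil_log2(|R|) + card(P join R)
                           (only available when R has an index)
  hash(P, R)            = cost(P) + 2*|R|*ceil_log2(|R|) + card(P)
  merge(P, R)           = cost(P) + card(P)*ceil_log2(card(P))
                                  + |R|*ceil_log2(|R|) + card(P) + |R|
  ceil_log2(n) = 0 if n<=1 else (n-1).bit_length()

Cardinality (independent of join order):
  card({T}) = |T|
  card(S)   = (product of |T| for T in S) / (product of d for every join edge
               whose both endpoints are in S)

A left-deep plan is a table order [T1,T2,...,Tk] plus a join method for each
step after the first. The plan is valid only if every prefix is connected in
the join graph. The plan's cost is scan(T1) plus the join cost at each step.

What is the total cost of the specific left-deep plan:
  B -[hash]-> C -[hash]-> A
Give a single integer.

5500

step 1: scan B: cost=300, card=300
step 2: join C via hash
    card(P join C) = 300*50/(50) = 300
    cost = 300 + 2*50*6 + 300 = 1200
step 3: join A via hash
    card(P join A) = 300*250/(25) = 3000
    cost = 1200 + 2*250*8 + 300 = 5500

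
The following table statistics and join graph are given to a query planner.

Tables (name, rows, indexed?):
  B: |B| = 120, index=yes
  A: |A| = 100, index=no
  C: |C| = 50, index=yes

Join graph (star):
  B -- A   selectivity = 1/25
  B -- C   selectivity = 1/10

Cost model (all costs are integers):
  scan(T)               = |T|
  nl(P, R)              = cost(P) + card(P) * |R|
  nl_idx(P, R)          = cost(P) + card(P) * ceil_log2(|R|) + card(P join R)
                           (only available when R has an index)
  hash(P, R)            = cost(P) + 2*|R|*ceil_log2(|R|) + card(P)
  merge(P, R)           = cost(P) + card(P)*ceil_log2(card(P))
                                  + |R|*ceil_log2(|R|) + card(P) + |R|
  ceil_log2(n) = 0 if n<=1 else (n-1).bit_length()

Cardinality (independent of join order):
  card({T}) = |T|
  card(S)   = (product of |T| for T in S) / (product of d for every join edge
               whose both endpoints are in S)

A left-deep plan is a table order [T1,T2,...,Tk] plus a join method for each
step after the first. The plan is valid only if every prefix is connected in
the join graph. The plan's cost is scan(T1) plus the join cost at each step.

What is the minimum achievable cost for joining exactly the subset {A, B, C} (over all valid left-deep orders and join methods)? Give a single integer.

2360

Selinger DP over subsets of {A,B,C}:
  {B}: scan cost=120, card=120
  {A}: scan cost=100, card=100
  {C}: scan cost=50, card=50
  {AB}: card=480; try (B,nl_idx)→1280, (A,hash)→1640, (B,merge)→1860, (B,hash)→1880, (A,merge)→1880, (B,nl)→12100 …(+1); best=1280 via (B,nl_idx)
  {BC}: card=600; try (C,hash)→840, (B,nl_idx)→1000, (B,merge)→1360, (C,merge)→1430, (C,nl_idx)→1440, (B,hash)→1780 …(+2); best=840 via (C,hash)
  {ABC}: card=2400; try (C,hash)→2360, (A,hash)→2840, (C,merge)→6430, (C,nl_idx)→6560, (A,merge)→8240, (C,nl)→25280 …(+1); best=2360 via (C,hash)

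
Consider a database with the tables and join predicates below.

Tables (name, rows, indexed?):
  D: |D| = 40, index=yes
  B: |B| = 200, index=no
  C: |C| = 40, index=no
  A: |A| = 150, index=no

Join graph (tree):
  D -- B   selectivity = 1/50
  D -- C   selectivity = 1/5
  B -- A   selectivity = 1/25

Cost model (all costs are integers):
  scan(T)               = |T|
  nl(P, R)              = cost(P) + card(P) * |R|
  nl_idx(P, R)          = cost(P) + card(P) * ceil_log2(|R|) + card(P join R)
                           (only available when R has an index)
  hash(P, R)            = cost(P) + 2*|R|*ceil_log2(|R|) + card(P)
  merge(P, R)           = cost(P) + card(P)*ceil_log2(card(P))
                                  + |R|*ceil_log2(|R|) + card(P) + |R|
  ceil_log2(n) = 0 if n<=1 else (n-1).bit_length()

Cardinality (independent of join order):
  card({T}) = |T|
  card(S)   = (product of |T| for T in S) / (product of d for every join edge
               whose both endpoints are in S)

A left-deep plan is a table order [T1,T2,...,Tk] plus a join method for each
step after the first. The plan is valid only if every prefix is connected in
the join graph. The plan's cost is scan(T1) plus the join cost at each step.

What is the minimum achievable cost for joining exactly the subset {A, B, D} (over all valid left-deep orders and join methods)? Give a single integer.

3440

Selinger DP over subsets of {A,B,D}:
  {D}: scan cost=40, card=40
  {B}: scan cost=200, card=200
  {A}: scan cost=150, card=150
  {BD}: card=160; try (D,hash)→880, (D,nl_idx)→1560, (B,merge)→2120, (D,merge)→2280, (B,hash)→3280, (B,nl)→8040 …(+1); best=880 via (D,hash)
  {AB}: card=1200; try (A,hash)→2800, (B,merge)→3300, (A,merge)→3350, (B,hash)→3500, (B,nl)→30150, (A,nl)→30200; best=2800 via (A,hash)
  {ABD}: card=960; try (A,hash)→3440, (A,merge)→3670, (D,hash)→4480, (D,nl_idx)→10960, (D,merge)→17480, (A,nl)→24880 …(+1); best=3440 via (A,hash)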